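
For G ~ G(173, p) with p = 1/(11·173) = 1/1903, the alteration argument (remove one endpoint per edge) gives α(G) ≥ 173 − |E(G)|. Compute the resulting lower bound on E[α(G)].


E[|E(G)|] = C(173, 2)·p = 14878 · (1/1903) = 86/11.
E[α(G)] ≥ n − E[|E(G)|] = 173 − 86/11 = 1817/11.
Numerically: ≈ 165.182.
(This is only a lower bound; the true E[α(G)] may be larger.)

E[α(G)] ≥ 1817/11 ≈ 165.182.


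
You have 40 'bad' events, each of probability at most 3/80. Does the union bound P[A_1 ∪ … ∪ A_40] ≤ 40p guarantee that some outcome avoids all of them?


Union bound: P[∪_{i=1}^{40} A_i] ≤ Σ_i P[A_i] ≤ 40·p = 40·(3/80) = 3/2.
Numerically: 3/2 ≈ 1.5000.
Is 3/2 < 1? NO.
Since the bound 3/2 is ≥ 1, the union bound is uninformative here; it does NOT by itself certify existence.

40·p = 3/2 ≈ 1.5000; existence NOT certified by the union bound.


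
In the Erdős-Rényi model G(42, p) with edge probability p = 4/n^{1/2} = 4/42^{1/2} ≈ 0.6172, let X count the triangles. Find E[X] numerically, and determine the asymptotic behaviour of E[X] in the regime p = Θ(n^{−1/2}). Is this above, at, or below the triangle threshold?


Number of potential triangles: C(42, 3) = 11480.
Each occurs with probability p³ ≈ (0.6172)³ ≈ 2.351289e-01.
By linearity: E[X] = C(42, 3)·p³ ≈ 11480 · 2.351289e-01 ≈ 2699.2799.
Since α = 1/2 < 1, p = c/n^{1/2} ≫ 1/n is above the triangle threshold p ~ 1/n. Asymptotically E[X] ~ (c³/6)·n^{3(1−α)} = (4³/6)·n^{1.5} → ∞; triangles are abundant w.h.p.

E[X] ≈ 2699.2799; in regime p = Θ(1/n^{1/2}) E[X] diverges (above the triangle threshold p ~ 1/n).


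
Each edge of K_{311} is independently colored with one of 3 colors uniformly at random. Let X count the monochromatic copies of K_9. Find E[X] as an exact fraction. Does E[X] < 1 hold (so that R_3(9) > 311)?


E[X] = C(311, 9) · 3^{1 − 36} = 66733530156060130 · 3^{−35} = 66733530156060130/50031545098999707.
As a reduced fraction: E[X] = 66733530156060130/50031545098999707 ≈ 1.334.
Is E[X] < 1? NO.
Since E[X] ≥ 1, the first-moment bound is inconclusive at n = 311; it does NOT by itself certify R_3(9) > 311.

E[X] = 66733530156060130/50031545098999707 ≈ 1.334; E[X] ≥ 1; first-moment method inconclusive here.


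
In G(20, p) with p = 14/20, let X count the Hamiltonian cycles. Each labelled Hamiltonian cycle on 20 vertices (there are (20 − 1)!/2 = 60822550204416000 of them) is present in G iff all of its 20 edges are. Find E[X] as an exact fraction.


K_20 has (20 − 1)!/2 = 60822550204416000 labelled Hamiltonian cycles.
For each such Hamiltonian cycle H, let X_H = 1 if all 20 edges of H are present in G. Then P[X_H = 1] = p^{20} = (7/10)^{20} = 79792266297612001/100000000000000000000.
By linearity: E[X] = Σ_H E[X_H] = 60822550204416000 · p^{20} = 60822550204416000 · 79792266297612001/100000000000000000000 = 1184855742873690605203907421/24414062500000.
Numerically: E[X] ≈ 4.85e+13.

E[X] = 60822550204416000 · (7/10)^{20} = 1184855742873690605203907421/24414062500000 ≈ 4.85e+13.


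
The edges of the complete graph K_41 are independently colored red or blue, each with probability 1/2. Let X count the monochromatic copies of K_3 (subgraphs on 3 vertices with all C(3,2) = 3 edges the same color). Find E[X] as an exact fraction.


Let X = Σ_S X_S over the C(41, 3) = 10660 subsets S of size 3, where X_S = 1 if the K_3 on S is monochromatic.
For a fixed S, the K_3 on S has C(3, 2) = 3 edges. P[all 3 edges red] = (1/2)^3, and likewise for blue, so P[monochromatic] = 2·(1/2)^3 = 2^{1 − 3} = 1/4.
By linearity: E[X] = C(41, 3) · 2^{1 − 3} = 10660 · 1/4 = 2665.
Numerically: E[X] ≈ 2665.000.

E[X] = C(41,3)·2^(1−C(3,2)) = 2665 ≈ 2665.000.


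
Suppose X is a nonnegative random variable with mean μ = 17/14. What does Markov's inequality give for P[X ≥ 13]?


μ = E[X] = 17/14, a = 13.
Markov: P[X ≥ 13] ≤ μ/a = (17/14)/13 = 17/182.
Numerically: ≈ 0.0934.
(Since a = 13 > μ = 1.2143, the bound 17/182 is < 1 and informative.)

P[X ≥ 13] ≤ 17/182 ≈ 0.0934.


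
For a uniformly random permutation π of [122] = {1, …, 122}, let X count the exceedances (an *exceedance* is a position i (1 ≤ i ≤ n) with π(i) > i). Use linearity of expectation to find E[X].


Write X = Σ_{i=1}^{122} X_i, where X_i = 1_{π(i) > i}.
For each fixed i, π(i) is uniform over {1, …, 122} (marginal of a uniform permutation), so P[π(i) > i] = (n − i)/n. Summing: Σ_{i=1}^{122} (n − i)/n = (0 + 1 + … + 121)/122 = 122(122 − 1)/(2·122) = (122 − 1)/2.
Hence E[X] = Σ_{i=1}^{122} (122 − i)/122 = 121/2 ≈ 60.50000.

E[X] = 121/2 = 60.50000.


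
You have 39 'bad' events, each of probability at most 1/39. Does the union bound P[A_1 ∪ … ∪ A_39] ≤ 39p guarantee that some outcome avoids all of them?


Union bound: P[∪_{i=1}^{39} A_i] ≤ Σ_i P[A_i] ≤ 39·p = 39·(1/39) = 1.
Numerically: 1 ≈ 1.0000000.
Is 1 < 1? NO.
Since the bound 1 is ≥ 1, the union bound is uninformative here; it does NOT by itself certify existence.

39·p = 1 ≈ 1.0000000; existence NOT certified by the union bound.


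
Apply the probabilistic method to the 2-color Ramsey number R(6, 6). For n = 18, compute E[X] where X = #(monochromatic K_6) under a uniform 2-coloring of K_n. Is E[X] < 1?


E[X] = C(18, 6) · 2^{1 − 15} = 18564 · 2^{−14} = 18564/16384.
As a reduced fraction: E[X] = 4641/4096 ≈ 1.13306.
Is E[X] < 1? NO.
Since E[X] ≥ 1, the first-moment bound is inconclusive at n = 18; it does NOT by itself certify R(6, 6) > 18.

E[X] = 4641/4096 ≈ 1.13306; E[X] ≥ 1; first-moment method inconclusive here.


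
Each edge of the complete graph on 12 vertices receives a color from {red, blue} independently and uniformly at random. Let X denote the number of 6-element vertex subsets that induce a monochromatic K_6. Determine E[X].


Let X = Σ_S X_S over the C(12, 6) = 924 subsets S of size 6, where X_S = 1 if the K_6 on S is monochromatic.
For a fixed S, the K_6 on S has C(6, 2) = 15 edges. P[all 15 edges red] = (1/2)^15, and likewise for blue, so P[monochromatic] = 2·(1/2)^15 = 2^{1 − 15} = 1/16384.
By linearity of expectation: E[X] = C(12, 6) · 2^{1 − 15} = 924 · 1/16384 = 231/4096.
Numerically: E[X] ≈ 0.056396.

E[X] = C(12,6)·2^(1−C(6,2)) = 231/4096 ≈ 0.056396.


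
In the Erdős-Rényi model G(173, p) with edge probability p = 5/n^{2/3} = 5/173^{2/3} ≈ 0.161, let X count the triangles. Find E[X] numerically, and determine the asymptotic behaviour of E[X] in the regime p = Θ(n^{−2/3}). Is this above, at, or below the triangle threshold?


Number of potential triangles: C(173, 3) = 848046.
Each occurs with probability p³ ≈ (0.161)³ ≈ 4.17655e-03.
By linearity: E[X] = C(173, 3)·p³ ≈ 848046 · 4.17655e-03 ≈ 3541.908.
Since α = 2/3 < 1, p = c/n^{2/3} ≫ 1/n is above the triangle threshold p ~ 1/n. Asymptotically E[X] ~ (c³/6)·n^{3(1−α)} = (5³/6)·n^{1} → ∞; triangles are abundant w.h.p.

E[X] ≈ 3541.908; in regime p = Θ(1/n^{2/3}) E[X] diverges (above the triangle threshold p ~ 1/n).


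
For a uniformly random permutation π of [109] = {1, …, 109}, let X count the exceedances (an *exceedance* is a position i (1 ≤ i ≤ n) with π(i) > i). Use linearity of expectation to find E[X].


Write X = Σ_{i=1}^{109} X_i, where X_i = 1_{π(i) > i}.
For each fixed i, π(i) is uniform over {1, …, 109} (marginal of a uniform permutation), so P[π(i) > i] = (n − i)/n. Summing: Σ_{i=1}^{109} (n − i)/n = (0 + 1 + … + 108)/109 = 109(109 − 1)/(2·109) = (109 − 1)/2.
Hence E[X] = Σ_{i=1}^{109} (109 − i)/109 = 54 ≈ 54.000000.

E[X] = 54 = 54.000000.


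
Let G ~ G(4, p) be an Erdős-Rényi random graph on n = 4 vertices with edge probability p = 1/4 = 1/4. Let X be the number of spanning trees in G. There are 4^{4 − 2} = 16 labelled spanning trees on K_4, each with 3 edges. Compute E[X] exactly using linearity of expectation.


K_4 has 4^{4 − 2} = 16 labelled spanning trees.
For each such spanning tree H, let X_H = 1 if all 3 edges of H are present in G. Then P[X_H = 1] = p^{3} = (1/4)^{3} = 1/64.
By linearity: E[X] = Σ_H E[X_H] = 16 · p^{3} = 16 · 1/64 = 1/4.
Numerically: E[X] ≈ 0.25.

E[X] = 16 · (1/4)^{3} = 1/4 ≈ 0.25.


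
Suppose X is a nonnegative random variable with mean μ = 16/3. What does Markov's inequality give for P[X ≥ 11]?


μ = E[X] = 16/3, a = 11.
Markov: P[X ≥ 11] ≤ μ/a = (16/3)/11 = 16/33.
Numerically: ≈ 0.485.
(Since a = 11 > μ = 5.333, the bound 16/33 is < 1 and informative.)

P[X ≥ 11] ≤ 16/33 ≈ 0.485.


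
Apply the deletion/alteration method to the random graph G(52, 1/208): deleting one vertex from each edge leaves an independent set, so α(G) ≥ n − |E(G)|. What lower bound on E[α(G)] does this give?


E[|E(G)|] = C(52, 2)·p = 1326 · (1/208) = 51/8.
E[α(G)] ≥ n − E[|E(G)|] = 52 − 51/8 = 365/8.
Numerically: ≈ 45.6250.
(This is only a lower bound; the true E[α(G)] may be larger.)

E[α(G)] ≥ 365/8 ≈ 45.6250.


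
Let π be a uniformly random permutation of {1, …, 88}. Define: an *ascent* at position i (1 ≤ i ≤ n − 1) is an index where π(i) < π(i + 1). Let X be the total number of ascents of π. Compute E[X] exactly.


Write X = Σ X_I over i = 1, …, 87, with X_I the indicator of one ascent.
There are 87 indicators.
For each fixed i, the pair (π(i), π(i+1)) is a uniformly random ordered pair of distinct values from {1, …, 88}; by symmetry P[π(i) < π(i+1)] = 1/2.
By linearity: E[X] = 87 · (1/2) = (88 − 1) · (1/2) = 87/2 ≈ 43.5000.

E[X] = 87/2 = 43.5000.


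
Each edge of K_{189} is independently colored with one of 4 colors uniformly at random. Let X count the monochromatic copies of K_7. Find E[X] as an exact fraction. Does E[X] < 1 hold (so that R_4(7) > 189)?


E[X] = C(189, 7) · 4^{1 − 21} = 1527510868092 · 4^{−20} = 1527510868092/1099511627776.
As a reduced fraction: E[X] = 381877717023/274877906944 ≈ 1.389.
Is E[X] < 1? NO.
Since E[X] ≥ 1, the first-moment bound is inconclusive at n = 189; it does NOT by itself certify R_4(7) > 189.

E[X] = 381877717023/274877906944 ≈ 1.389; E[X] ≥ 1; first-moment method inconclusive here.


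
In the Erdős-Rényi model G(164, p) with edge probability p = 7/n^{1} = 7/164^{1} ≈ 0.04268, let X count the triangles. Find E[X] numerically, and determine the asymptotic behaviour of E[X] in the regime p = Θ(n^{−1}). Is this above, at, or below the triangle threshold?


Number of potential triangles: C(164, 3) = 721764.
Each occurs with probability p³ ≈ (0.04268)³ ≈ 7.776113e-05.
By linearity: E[X] = C(164, 3)·p³ ≈ 721764 · 7.776113e-05 ≈ 56.1252.
Here α = 1, so p = 7/n is exactly at the triangle threshold p ~ 1/n. Asymptotically E[X] → c³/6 = 7³/6 = 343/6 ≈ 57.1667, a bounded constant. In this regime the triangle count is asymptotically Poisson(c³/6).

E[X] ≈ 56.1252; in regime p = Θ(1/n^{1}) E[X] stays bounded (at the triangle threshold p ~ 1/n).


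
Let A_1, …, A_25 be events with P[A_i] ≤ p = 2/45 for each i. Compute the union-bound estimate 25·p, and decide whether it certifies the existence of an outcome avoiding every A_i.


Union bound: P[∪_{i=1}^{25} A_i] ≤ Σ_i P[A_i] ≤ 25·p = 25·(2/45) = 10/9.
Numerically: 10/9 ≈ 1.111111.
Is 10/9 < 1? NO.
Since the bound 10/9 is ≥ 1, the union bound is uninformative here; it does NOT by itself certify existence.

25·p = 10/9 ≈ 1.111111; existence NOT certified by the union bound.


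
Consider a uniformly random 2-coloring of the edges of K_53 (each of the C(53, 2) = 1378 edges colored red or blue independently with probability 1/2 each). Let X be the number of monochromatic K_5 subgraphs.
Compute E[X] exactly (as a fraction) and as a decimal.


Let X = Σ_S X_S over the C(53, 5) = 2869685 subsets S of size 5, where X_S = 1 if the K_5 on S is monochromatic.
For a fixed S, the K_5 on S has C(5, 2) = 10 edges. P[all 10 edges red] = (1/2)^10, and likewise for blue, so P[monochromatic] = 2·(1/2)^10 = 2^{1 − 10} = 1/512.
By linearity: E[X] = C(53, 5) · 2^{1 − 10} = 2869685 · 1/512 = 2869685/512.
Numerically: E[X] ≈ 5604.8535.

E[X] = C(53,5)·2^(1−C(5,2)) = 2869685/512 ≈ 5604.8535.


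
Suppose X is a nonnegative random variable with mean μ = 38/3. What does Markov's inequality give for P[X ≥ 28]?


μ = E[X] = 38/3, a = 28.
Markov: P[X ≥ 28] ≤ μ/a = (38/3)/28 = 19/42.
Numerically: ≈ 0.45238.
(Since a = 28 > μ = 12.66667, the bound 19/42 is < 1 and informative.)

P[X ≥ 28] ≤ 19/42 ≈ 0.45238.


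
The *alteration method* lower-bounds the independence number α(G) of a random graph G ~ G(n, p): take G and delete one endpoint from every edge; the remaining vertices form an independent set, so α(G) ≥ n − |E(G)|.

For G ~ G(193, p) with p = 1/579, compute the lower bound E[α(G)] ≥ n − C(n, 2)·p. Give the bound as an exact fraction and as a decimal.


E[|E(G)|] = C(193, 2)·p = 18528 · (1/579) = 32.
E[α(G)] ≥ n − E[|E(G)|] = 193 − 32 = 161.
Numerically: ≈ 161.000.
(This is only a lower bound; the true E[α(G)] may be larger.)

E[α(G)] ≥ 161 ≈ 161.000.


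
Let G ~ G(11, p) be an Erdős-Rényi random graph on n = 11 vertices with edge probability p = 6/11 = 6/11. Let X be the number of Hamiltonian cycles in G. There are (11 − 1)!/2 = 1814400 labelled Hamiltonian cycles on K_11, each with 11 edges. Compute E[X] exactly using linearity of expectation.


K_11 has (11 − 1)!/2 = 1814400 labelled Hamiltonian cycles.
For each such Hamiltonian cycle H, let X_H = 1 if all 11 edges of H are present in G. Then P[X_H = 1] = p^{11} = (6/11)^{11} = 362797056/285311670611.
By linearity of expectation: E[X] = Σ_H E[X_H] = 1814400 · p^{11} = 1814400 · 362797056/285311670611 = 658258978406400/285311670611.
Numerically: E[X] ≈ 2307.2.

E[X] = 1814400 · (6/11)^{11} = 658258978406400/285311670611 ≈ 2307.2.


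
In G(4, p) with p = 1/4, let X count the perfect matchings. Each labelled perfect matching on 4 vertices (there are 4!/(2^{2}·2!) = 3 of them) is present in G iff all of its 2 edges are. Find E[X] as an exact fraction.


K_4 has 4!/(2^{2}·2!) = 3 labelled perfect matchings.
For each such perfect matching H, let X_H = 1 if all 2 edges of H are present in G. Then P[X_H = 1] = p^{2} = (1/4)^{2} = 1/16.
Summing the indicators: E[X] = Σ_H E[X_H] = 3 · p^{2} = 3 · 1/16 = 3/16.
Numerically: E[X] ≈ 0.1875.

E[X] = 3 · (1/4)^{2} = 3/16 ≈ 0.1875.


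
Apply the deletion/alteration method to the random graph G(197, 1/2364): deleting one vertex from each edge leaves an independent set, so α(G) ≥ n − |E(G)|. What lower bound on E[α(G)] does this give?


E[|E(G)|] = C(197, 2)·p = 19306 · (1/2364) = 49/6.
E[α(G)] ≥ n − E[|E(G)|] = 197 − 49/6 = 1133/6.
Numerically: ≈ 188.833.
(This is only a lower bound; the true E[α(G)] may be larger.)

E[α(G)] ≥ 1133/6 ≈ 188.833.


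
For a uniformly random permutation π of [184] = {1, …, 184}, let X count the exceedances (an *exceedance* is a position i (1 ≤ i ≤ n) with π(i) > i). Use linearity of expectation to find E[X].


Write X = Σ_{i=1}^{184} X_i, where X_i = 1_{π(i) > i}.
For each fixed i, π(i) is uniform over {1, …, 184} (marginal of a uniform permutation), so P[π(i) > i] = (n − i)/n. Summing: Σ_{i=1}^{184} (n − i)/n = (0 + 1 + … + 183)/184 = 184(184 − 1)/(2·184) = (184 − 1)/2.
Hence E[X] = Σ_{i=1}^{184} (184 − i)/184 = 183/2 ≈ 91.5000.

E[X] = 183/2 = 91.5000.


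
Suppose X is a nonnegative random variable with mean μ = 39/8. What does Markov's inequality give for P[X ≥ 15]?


μ = E[X] = 39/8, a = 15.
Markov: P[X ≥ 15] ≤ μ/a = (39/8)/15 = 13/40.
Numerically: ≈ 0.325.
(Since a = 15 > μ = 4.875, the bound 13/40 is < 1 and informative.)

P[X ≥ 15] ≤ 13/40 ≈ 0.325.


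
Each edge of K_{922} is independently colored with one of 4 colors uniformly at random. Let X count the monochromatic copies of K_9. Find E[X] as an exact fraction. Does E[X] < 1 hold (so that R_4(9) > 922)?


E[X] = C(922, 9) · 4^{1 − 36} = 1275867683890227543270 · 4^{−35} = 1275867683890227543270/1180591620717411303424.
As a reduced fraction: E[X] = 637933841945113771635/590295810358705651712 ≈ 1.0807.
Is E[X] < 1? NO.
Since E[X] ≥ 1, the first-moment bound is inconclusive at n = 922; it does NOT by itself certify R_4(9) > 922.

E[X] = 637933841945113771635/590295810358705651712 ≈ 1.0807; E[X] ≥ 1; first-moment method inconclusive here.


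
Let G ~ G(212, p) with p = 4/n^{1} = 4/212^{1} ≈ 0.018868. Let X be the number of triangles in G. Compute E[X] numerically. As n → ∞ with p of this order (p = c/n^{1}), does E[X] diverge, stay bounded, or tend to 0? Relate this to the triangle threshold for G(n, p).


Number of potential triangles: C(212, 3) = 1565620.
Each occurs with probability p³ ≈ (0.018868)³ ≈ 6.7169543e-06.
By linearity: E[X] = C(212, 3)·p³ ≈ 1565620 · 6.7169543e-06 ≈ 10.51620.
Here α = 1, so p = 4/n is exactly at the triangle threshold p ~ 1/n. Asymptotically E[X] → c³/6 = 4³/6 = 32/3 ≈ 10.66667, a bounded constant. In this regime the triangle count is asymptotically Poisson(c³/6).

E[X] ≈ 10.51620; in regime p = Θ(1/n^{1}) E[X] stays bounded (at the triangle threshold p ~ 1/n).


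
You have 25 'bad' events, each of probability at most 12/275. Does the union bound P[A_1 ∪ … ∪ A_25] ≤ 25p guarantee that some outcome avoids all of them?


Union bound: P[∪_{i=1}^{25} A_i] ≤ Σ_i P[A_i] ≤ 25·p = 25·(12/275) = 12/11.
Numerically: 12/11 ≈ 1.090909.
Is 12/11 < 1? NO.
Since the bound 12/11 is ≥ 1, the union bound is uninformative here; it does NOT by itself certify existence.

25·p = 12/11 ≈ 1.090909; existence NOT certified by the union bound.


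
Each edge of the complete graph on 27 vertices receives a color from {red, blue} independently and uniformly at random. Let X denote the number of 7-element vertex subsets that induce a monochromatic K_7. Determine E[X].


Let X = Σ_S X_S over the C(27, 7) = 888030 subsets S of size 7, where X_S = 1 if the K_7 on S is monochromatic.
For a fixed S, the K_7 on S has C(7, 2) = 21 edges. P[all 21 edges red] = (1/2)^21, and likewise for blue, so P[monochromatic] = 2·(1/2)^21 = 2^{1 − 21} = 1/1048576.
Summing: E[X] = C(27, 7) · 2^{1 − 21} = 888030 · 1/1048576 = 444015/524288.
Numerically: E[X] ≈ 0.846891.

E[X] = C(27,7)·2^(1−C(7,2)) = 444015/524288 ≈ 0.846891.


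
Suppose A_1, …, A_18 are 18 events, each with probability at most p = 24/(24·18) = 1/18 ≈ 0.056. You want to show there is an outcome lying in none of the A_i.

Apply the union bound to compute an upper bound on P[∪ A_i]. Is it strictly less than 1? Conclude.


Union bound: P[∪_{i=1}^{18} A_i] ≤ Σ_i P[A_i] ≤ 18·p = 18·(1/18) = 1.
Numerically: 1 ≈ 1.000.
Is 1 < 1? NO.
Since the bound 1 is ≥ 1, the union bound is uninformative here; it does NOT by itself certify existence.

18·p = 1 ≈ 1.000; existence NOT certified by the union bound.


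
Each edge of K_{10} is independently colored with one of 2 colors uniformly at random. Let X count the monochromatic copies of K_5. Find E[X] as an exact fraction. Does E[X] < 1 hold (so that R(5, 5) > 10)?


E[X] = C(10, 5) · 2^{1 − 10} = 252 · 2^{−9} = 252/512.
As a reduced fraction: E[X] = 63/128 ≈ 0.492188.
Is E[X] < 1? YES.
Since E[X] < 1, there exists a 2-coloring of K_{10} with no monochromatic K_5; hence R(5, 5) > 10.

E[X] = 63/128 ≈ 0.492188; E[X] < 1, so R(5, 5) > 10.


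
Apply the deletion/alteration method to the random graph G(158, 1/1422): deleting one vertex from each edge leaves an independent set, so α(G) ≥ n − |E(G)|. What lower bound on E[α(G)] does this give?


E[|E(G)|] = C(158, 2)·p = 12403 · (1/1422) = 157/18.
E[α(G)] ≥ n − E[|E(G)|] = 158 − 157/18 = 2687/18.
Numerically: ≈ 149.2778.
(This is only a lower bound; the true E[α(G)] may be larger.)

E[α(G)] ≥ 2687/18 ≈ 149.2778.


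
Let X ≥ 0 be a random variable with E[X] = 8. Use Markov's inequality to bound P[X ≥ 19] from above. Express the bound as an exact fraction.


μ = E[X] = 8, a = 19.
Markov: P[X ≥ 19] ≤ μ/a = (8)/19 = 8/19.
Numerically: ≈ 0.42105.
(Since a = 19 > μ = 8.00000, the bound 8/19 is < 1 and informative.)

P[X ≥ 19] ≤ 8/19 ≈ 0.42105.


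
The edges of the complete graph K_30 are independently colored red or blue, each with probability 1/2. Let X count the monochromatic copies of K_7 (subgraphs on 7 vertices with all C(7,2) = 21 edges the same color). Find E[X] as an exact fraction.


Let X = Σ_S X_S over the C(30, 7) = 2035800 subsets S of size 7, where X_S = 1 if the K_7 on S is monochromatic.
For a fixed S, the K_7 on S has C(7, 2) = 21 edges. P[all 21 edges red] = (1/2)^21, and likewise for blue, so P[monochromatic] = 2·(1/2)^21 = 2^{1 − 21} = 1/1048576.
By linearity of expectation: E[X] = C(30, 7) · 2^{1 − 21} = 2035800 · 1/1048576 = 254475/131072.
Numerically: E[X] ≈ 1.94149.

E[X] = C(30,7)·2^(1−C(7,2)) = 254475/131072 ≈ 1.94149.


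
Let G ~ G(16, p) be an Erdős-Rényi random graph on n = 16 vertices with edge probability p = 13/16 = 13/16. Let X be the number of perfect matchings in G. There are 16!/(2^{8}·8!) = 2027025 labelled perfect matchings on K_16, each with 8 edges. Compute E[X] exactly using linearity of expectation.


K_16 has 16!/(2^{8}·8!) = 2027025 labelled perfect matchings.
For each such perfect matching H, let X_H = 1 if all 8 edges of H are present in G. Then P[X_H = 1] = p^{8} = (13/16)^{8} = 815730721/4294967296.
By linearity: E[X] = Σ_H E[X_H] = 2027025 · p^{8} = 2027025 · 815730721/4294967296 = 1653506564735025/4294967296.
Numerically: E[X] ≈ 3.85e+05.

E[X] = 2027025 · (13/16)^{8} = 1653506564735025/4294967296 ≈ 3.85e+05.


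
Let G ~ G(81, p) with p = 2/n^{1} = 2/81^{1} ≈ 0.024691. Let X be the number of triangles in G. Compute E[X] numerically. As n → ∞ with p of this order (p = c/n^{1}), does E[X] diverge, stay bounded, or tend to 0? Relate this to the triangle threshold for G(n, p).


Number of potential triangles: C(81, 3) = 85320.
Each occurs with probability p³ ≈ (0.024691)³ ≈ 1.5053411e-05.
By linearity: E[X] = C(81, 3)·p³ ≈ 85320 · 1.5053411e-05 ≈ 1.28436.
Here α = 1, so p = 2/n is exactly at the triangle threshold p ~ 1/n. Asymptotically E[X] → c³/6 = 2³/6 = 4/3 ≈ 1.33333, a bounded constant. In this regime the triangle count is asymptotically Poisson(c³/6).

E[X] ≈ 1.28436; in regime p = Θ(1/n^{1}) E[X] stays bounded (at the triangle threshold p ~ 1/n).


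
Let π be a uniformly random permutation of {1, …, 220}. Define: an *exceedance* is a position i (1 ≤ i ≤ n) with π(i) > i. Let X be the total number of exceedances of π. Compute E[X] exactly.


Write X = Σ_{i=1}^{220} X_i, where X_i = 1_{π(i) > i}.
For each fixed i, π(i) is uniform over {1, …, 220} (marginal of a uniform permutation), so P[π(i) > i] = (n − i)/n. Summing: Σ_{i=1}^{220} (n − i)/n = (0 + 1 + … + 219)/220 = 220(220 − 1)/(2·220) = (220 − 1)/2.
Hence E[X] = Σ_{i=1}^{220} (220 − i)/220 = 219/2 ≈ 109.500000.

E[X] = 219/2 = 109.500000.


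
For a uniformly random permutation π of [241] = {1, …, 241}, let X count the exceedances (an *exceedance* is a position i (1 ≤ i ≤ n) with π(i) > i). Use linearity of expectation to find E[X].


Write X = Σ_{i=1}^{241} X_i, where X_i = 1_{π(i) > i}.
For each fixed i, π(i) is uniform over {1, …, 241} (marginal of a uniform permutation), so P[π(i) > i] = (n − i)/n. Summing: Σ_{i=1}^{241} (n − i)/n = (0 + 1 + … + 240)/241 = 241(241 − 1)/(2·241) = (241 − 1)/2.
Hence E[X] = Σ_{i=1}^{241} (241 − i)/241 = 120 ≈ 120.00000.

E[X] = 120 = 120.00000.


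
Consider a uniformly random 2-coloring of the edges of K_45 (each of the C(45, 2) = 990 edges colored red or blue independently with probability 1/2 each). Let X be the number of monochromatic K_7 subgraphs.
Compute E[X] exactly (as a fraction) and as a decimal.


Let X = Σ_S X_S over the C(45, 7) = 45379620 subsets S of size 7, where X_S = 1 if the K_7 on S is monochromatic.
For a fixed S, the K_7 on S has C(7, 2) = 21 edges. P[all 21 edges red] = (1/2)^21, and likewise for blue, so P[monochromatic] = 2·(1/2)^21 = 2^{1 − 21} = 1/1048576.
Summing: E[X] = C(45, 7) · 2^{1 − 21} = 45379620 · 1/1048576 = 11344905/262144.
Numerically: E[X] ≈ 43.27738.

E[X] = C(45,7)·2^(1−C(7,2)) = 11344905/262144 ≈ 43.27738.


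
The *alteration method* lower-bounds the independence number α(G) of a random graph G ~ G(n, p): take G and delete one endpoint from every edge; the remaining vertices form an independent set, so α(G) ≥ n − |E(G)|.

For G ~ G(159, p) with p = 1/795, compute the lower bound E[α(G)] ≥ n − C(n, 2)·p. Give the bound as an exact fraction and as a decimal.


E[|E(G)|] = C(159, 2)·p = 12561 · (1/795) = 79/5.
E[α(G)] ≥ n − E[|E(G)|] = 159 − 79/5 = 716/5.
Numerically: ≈ 143.20000.
(This is only a lower bound; the true E[α(G)] may be larger.)

E[α(G)] ≥ 716/5 ≈ 143.20000.


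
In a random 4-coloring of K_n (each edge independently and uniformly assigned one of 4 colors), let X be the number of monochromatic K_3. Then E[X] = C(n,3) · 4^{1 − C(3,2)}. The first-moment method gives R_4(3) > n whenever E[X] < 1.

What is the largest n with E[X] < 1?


We need C(n, 3) · 4^{1 − 3} < 1, i.e. C(n, 3) < 4^{3 − 1} = 16.
Check values of n near the boundary:
  n = 3: C(3, 3) = 1; 1 < 16? YES
  n = 4: C(4, 3) = 4; 4 < 16? YES
  n = 5: C(5, 3) = 10; 10 < 16? YES
  n = 6: C(6, 3) = 20; 20 < 16? NO
  n = 7: C(7, 3) = 35; 35 < 16? NO
The largest n with C(n, 3) < 16 is n = 5 (where E[X] = 5/8 ≈ 0.625000). Hence R_4(3) > 5, i.e. R_4(3) ≥ 6.

Largest n = 5; hence R_4(3) > 5.


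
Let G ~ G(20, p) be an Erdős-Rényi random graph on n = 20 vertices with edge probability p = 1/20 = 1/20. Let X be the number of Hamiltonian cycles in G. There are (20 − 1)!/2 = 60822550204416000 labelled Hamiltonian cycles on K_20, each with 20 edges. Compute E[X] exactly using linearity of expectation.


K_20 has (20 − 1)!/2 = 60822550204416000 labelled Hamiltonian cycles.
For each such Hamiltonian cycle H, let X_H = 1 if all 20 edges of H are present in G. Then P[X_H = 1] = p^{20} = (1/20)^{20} = 1/104857600000000000000000000.
By linearity: E[X] = Σ_H E[X_H] = 60822550204416000 · p^{20} = 60822550204416000 · 1/104857600000000000000000000 = 14849255421/25600000000000000000.
Numerically: E[X] ≈ 5.8e-10.

E[X] = 60822550204416000 · (1/20)^{20} = 14849255421/25600000000000000000 ≈ 5.8e-10.


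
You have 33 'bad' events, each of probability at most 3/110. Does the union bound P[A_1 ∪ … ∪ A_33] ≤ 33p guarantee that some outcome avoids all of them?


Union bound: P[∪_{i=1}^{33} A_i] ≤ Σ_i P[A_i] ≤ 33·p = 33·(3/110) = 9/10.
Numerically: 9/10 ≈ 0.9000.
Is 9/10 < 1? YES.
Since P[∪ A_i] ≤ 9/10 < 1, the complement has P[∩ A_i^c] ≥ 1 − 9/10 = 1/10 > 0, so some outcome avoids every A_i.

33·p = 9/10 ≈ 0.9000; existence CERTIFIED by the union bound.


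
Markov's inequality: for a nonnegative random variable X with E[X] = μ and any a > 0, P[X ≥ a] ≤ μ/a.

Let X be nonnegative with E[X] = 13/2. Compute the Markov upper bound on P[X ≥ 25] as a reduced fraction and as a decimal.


μ = E[X] = 13/2, a = 25.
Markov: P[X ≥ 25] ≤ μ/a = (13/2)/25 = 13/50.
Numerically: ≈ 0.26000.
(Since a = 25 > μ = 6.50000, the bound 13/50 is < 1 and informative.)

P[X ≥ 25] ≤ 13/50 ≈ 0.26000.


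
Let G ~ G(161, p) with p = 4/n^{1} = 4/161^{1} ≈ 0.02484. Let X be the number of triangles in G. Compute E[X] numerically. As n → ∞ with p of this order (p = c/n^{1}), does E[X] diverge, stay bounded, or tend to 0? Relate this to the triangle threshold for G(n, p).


Number of potential triangles: C(161, 3) = 682640.
Each occurs with probability p³ ≈ (0.02484)³ ≈ 1.533566e-05.
By linearity: E[X] = C(161, 3)·p³ ≈ 682640 · 1.533566e-05 ≈ 10.4687.
Here α = 1, so p = 4/n is exactly at the triangle threshold p ~ 1/n. Asymptotically E[X] → c³/6 = 4³/6 = 32/3 ≈ 10.6667, a bounded constant. In this regime the triangle count is asymptotically Poisson(c³/6).

E[X] ≈ 10.4687; in regime p = Θ(1/n^{1}) E[X] stays bounded (at the triangle threshold p ~ 1/n).


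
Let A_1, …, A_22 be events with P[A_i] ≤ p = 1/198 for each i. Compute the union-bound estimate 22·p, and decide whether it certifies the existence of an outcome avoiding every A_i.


Union bound: P[∪_{i=1}^{22} A_i] ≤ Σ_i P[A_i] ≤ 22·p = 22·(1/198) = 1/9.
Numerically: 1/9 ≈ 0.111111.
Is 1/9 < 1? YES.
Since P[∪ A_i] ≤ 1/9 < 1, the complement has P[∩ A_i^c] ≥ 1 − 1/9 = 8/9 > 0, so some outcome avoids every A_i.

22·p = 1/9 ≈ 0.111111; existence CERTIFIED by the union bound.


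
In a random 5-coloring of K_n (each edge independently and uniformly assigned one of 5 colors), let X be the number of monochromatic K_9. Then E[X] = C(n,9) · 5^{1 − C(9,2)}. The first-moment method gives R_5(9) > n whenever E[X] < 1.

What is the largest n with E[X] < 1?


We need C(n, 9) · 5^{1 − 36} < 1, i.e. C(n, 9) < 5^{36 − 1} = 2910383045673370361328125.
Check values of n near the boundary:
  n = 2166: C(2166, 9) = 2844037944203015677277940; 2844037944203015677277940 < 2910383045673370361328125? YES
  n = 2167: C(2167, 9) = 2855899084841489792706810; 2855899084841489792706810 < 2910383045673370361328125? YES
  n = 2168: C(2168, 9) = 2867804175977929537095120; 2867804175977929537095120 < 2910383045673370361328125? YES
  n = 2169: C(2169, 9) = 2879753360044504243499683; 2879753360044504243499683 < 2910383045673370361328125? YES
  n = 2170: C(2170, 9) = 2891746779868845075610510; 2891746779868845075610510 < 2910383045673370361328125? YES
  n = 2171: C(2171, 9) = 2903784578674959601827205; 2903784578674959601827205 < 2910383045673370361328125? YES
  n = 2172: C(2172, 9) = 2915866900084148060642020; 2915866900084148060642020 < 2910383045673370361328125? NO
  n = 2173: C(2173, 9) = 2927993888115921319674265; 2927993888115921319674265 < 2910383045673370361328125? NO
The largest n with C(n, 9) < 2910383045673370361328125 is n = 2171 (where E[X] = 580756915734991920365441/582076609134674072265625 ≈ 0.99773). Hence R_5(9) > 2171, i.e. R_5(9) ≥ 2172.

Largest n = 2171; hence R_5(9) > 2171.


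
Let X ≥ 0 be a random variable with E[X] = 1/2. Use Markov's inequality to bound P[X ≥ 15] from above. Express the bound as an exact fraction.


μ = E[X] = 1/2, a = 15.
Markov: P[X ≥ 15] ≤ μ/a = (1/2)/15 = 1/30.
Numerically: ≈ 0.03333.
(Since a = 15 > μ = 0.50000, the bound 1/30 is < 1 and informative.)

P[X ≥ 15] ≤ 1/30 ≈ 0.03333.


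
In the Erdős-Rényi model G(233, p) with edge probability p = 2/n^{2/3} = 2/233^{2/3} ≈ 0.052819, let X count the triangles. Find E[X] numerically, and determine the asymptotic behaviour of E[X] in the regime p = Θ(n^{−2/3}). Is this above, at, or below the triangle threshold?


Number of potential triangles: C(233, 3) = 2081156.
Each occurs with probability p³ ≈ (0.052819)³ ≈ 1.4735950e-04.
By linearity: E[X] = C(233, 3)·p³ ≈ 2081156 · 1.4735950e-04 ≈ 306.67811.
Since α = 2/3 < 1, p = c/n^{2/3} ≫ 1/n is above the triangle threshold p ~ 1/n. Asymptotically E[X] ~ (c³/6)·n^{3(1−α)} = (2³/6)·n^{1} → ∞; triangles are abundant w.h.p.

E[X] ≈ 306.67811; in regime p = Θ(1/n^{2/3}) E[X] diverges (above the triangle threshold p ~ 1/n).


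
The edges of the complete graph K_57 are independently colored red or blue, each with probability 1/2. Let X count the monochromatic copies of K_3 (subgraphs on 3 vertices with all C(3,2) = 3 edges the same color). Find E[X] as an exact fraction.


Let X = Σ_S X_S over the C(57, 3) = 29260 subsets S of size 3, where X_S = 1 if the K_3 on S is monochromatic.
For a fixed S, the K_3 on S has C(3, 2) = 3 edges. P[all 3 edges red] = (1/2)^3, and likewise for blue, so P[monochromatic] = 2·(1/2)^3 = 2^{1 − 3} = 1/4.
By linearity: E[X] = C(57, 3) · 2^{1 − 3} = 29260 · 1/4 = 7315.
Numerically: E[X] ≈ 7315.000000.

E[X] = C(57,3)·2^(1−C(3,2)) = 7315 ≈ 7315.000000.


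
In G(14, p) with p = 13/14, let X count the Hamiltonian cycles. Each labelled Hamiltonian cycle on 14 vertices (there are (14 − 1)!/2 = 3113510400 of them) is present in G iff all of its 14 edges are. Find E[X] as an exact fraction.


K_14 has (14 − 1)!/2 = 3113510400 labelled Hamiltonian cycles.
For each such Hamiltonian cycle H, let X_H = 1 if all 14 edges of H are present in G. Then P[X_H = 1] = p^{14} = (13/14)^{14} = 3937376385699289/11112006825558016.
By linearity: E[X] = Σ_H E[X_H] = 3113510400 · p^{14} = 3113510400 · 3937376385699289/11112006825558016 = 3420497300666614836525/3100448333024.
Numerically: E[X] ≈ 1.10323e+09.

E[X] = 3113510400 · (13/14)^{14} = 3420497300666614836525/3100448333024 ≈ 1.10323e+09.


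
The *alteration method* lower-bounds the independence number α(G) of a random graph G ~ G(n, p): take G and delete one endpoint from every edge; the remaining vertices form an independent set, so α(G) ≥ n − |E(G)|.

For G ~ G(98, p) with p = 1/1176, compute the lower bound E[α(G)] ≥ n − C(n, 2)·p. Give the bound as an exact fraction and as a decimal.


E[|E(G)|] = C(98, 2)·p = 4753 · (1/1176) = 97/24.
E[α(G)] ≥ n − E[|E(G)|] = 98 − 97/24 = 2255/24.
Numerically: ≈ 93.95833.
(This is only a lower bound; the true E[α(G)] may be larger.)

E[α(G)] ≥ 2255/24 ≈ 93.95833.


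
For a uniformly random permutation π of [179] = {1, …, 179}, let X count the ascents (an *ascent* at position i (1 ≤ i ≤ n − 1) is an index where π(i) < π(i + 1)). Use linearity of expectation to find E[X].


Write X = Σ X_I over i = 1, …, 178, with X_I the indicator of one ascent.
There are 178 indicators.
For each fixed i, the pair (π(i), π(i+1)) is a uniformly random ordered pair of distinct values from {1, …, 179}; by symmetry P[π(i) < π(i+1)] = 1/2.
By linearity: E[X] = 178 · (1/2) = (179 − 1) · (1/2) = 89 ≈ 89.000000.

E[X] = 89 = 89.000000.


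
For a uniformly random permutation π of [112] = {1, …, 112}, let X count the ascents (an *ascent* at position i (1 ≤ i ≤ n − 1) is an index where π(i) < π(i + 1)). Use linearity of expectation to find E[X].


Write X = Σ X_I over i = 1, …, 111, with X_I the indicator of one ascent.
There are 111 indicators.
For each fixed i, the pair (π(i), π(i+1)) is a uniformly random ordered pair of distinct values from {1, …, 112}; by symmetry P[π(i) < π(i+1)] = 1/2.
By linearity: E[X] = 111 · (1/2) = (112 − 1) · (1/2) = 111/2 ≈ 55.500000.

E[X] = 111/2 = 55.500000.


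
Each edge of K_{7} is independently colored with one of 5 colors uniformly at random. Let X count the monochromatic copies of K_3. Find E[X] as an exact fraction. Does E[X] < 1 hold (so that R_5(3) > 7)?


E[X] = C(7, 3) · 5^{1 − 3} = 35 · 5^{−2} = 35/25.
As a reduced fraction: E[X] = 7/5 ≈ 1.400000.
Is E[X] < 1? NO.
Since E[X] ≥ 1, the first-moment bound is inconclusive at n = 7; it does NOT by itself certify R_5(3) > 7.

E[X] = 7/5 ≈ 1.400000; E[X] ≥ 1; first-moment method inconclusive here.


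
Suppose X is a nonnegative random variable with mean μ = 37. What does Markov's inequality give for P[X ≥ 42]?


μ = E[X] = 37, a = 42.
Markov: P[X ≥ 42] ≤ μ/a = (37)/42 = 37/42.
Numerically: ≈ 0.8810.
(Since a = 42 > μ = 37.0000, the bound 37/42 is < 1 and informative.)

P[X ≥ 42] ≤ 37/42 ≈ 0.8810.


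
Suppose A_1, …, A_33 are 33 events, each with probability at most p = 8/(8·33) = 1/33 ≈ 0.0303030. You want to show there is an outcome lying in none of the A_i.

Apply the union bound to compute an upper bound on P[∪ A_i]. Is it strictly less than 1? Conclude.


Union bound: P[∪_{i=1}^{33} A_i] ≤ Σ_i P[A_i] ≤ 33·p = 33·(1/33) = 1.
Numerically: 1 ≈ 1.0000000.
Is 1 < 1? NO.
Since the bound 1 is ≥ 1, the union bound is uninformative here; it does NOT by itself certify existence.

33·p = 1 ≈ 1.0000000; existence NOT certified by the union bound.


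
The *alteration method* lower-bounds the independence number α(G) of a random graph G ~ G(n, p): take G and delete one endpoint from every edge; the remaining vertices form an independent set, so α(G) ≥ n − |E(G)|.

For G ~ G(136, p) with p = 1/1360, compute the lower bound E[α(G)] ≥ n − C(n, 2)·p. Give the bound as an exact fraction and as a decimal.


E[|E(G)|] = C(136, 2)·p = 9180 · (1/1360) = 27/4.
E[α(G)] ≥ n − E[|E(G)|] = 136 − 27/4 = 517/4.
Numerically: ≈ 129.25000.
(This is only a lower bound; the true E[α(G)] may be larger.)

E[α(G)] ≥ 517/4 ≈ 129.25000.


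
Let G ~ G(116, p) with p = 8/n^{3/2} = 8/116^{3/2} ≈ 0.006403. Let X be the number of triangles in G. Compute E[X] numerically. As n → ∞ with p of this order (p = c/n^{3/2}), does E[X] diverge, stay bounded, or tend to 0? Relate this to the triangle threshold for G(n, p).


Number of potential triangles: C(116, 3) = 253460.
Each occurs with probability p³ ≈ (0.006403)³ ≈ 2.625482e-07.
By linearity: E[X] = C(116, 3)·p³ ≈ 253460 · 2.625482e-07 ≈ 0.0665.
Since α = 3/2 > 1, p = c/n^{3/2} = o(1/n) is below the triangle threshold p ~ 1/n. Asymptotically E[X] ~ (c³/6)·n^{3(1−α)} = (8³/6)·n^{-1.5} → 0, so by Markov's inequality G has no triangles w.h.p.

E[X] ≈ 0.0665; in regime p = Θ(1/n^{3/2}) E[X] tends to 0 (below the triangle threshold p ~ 1/n).


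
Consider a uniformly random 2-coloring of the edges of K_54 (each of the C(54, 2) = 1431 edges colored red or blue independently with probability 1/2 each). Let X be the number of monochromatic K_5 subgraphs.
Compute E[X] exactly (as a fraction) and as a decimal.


Let X = Σ_S X_S over the C(54, 5) = 3162510 subsets S of size 5, where X_S = 1 if the K_5 on S is monochromatic.
For a fixed S, the K_5 on S has C(5, 2) = 10 edges. P[all 10 edges red] = (1/2)^10, and likewise for blue, so P[monochromatic] = 2·(1/2)^10 = 2^{1 − 10} = 1/512.
By linearity of expectation: E[X] = C(54, 5) · 2^{1 − 10} = 3162510 · 1/512 = 1581255/256.
Numerically: E[X] ≈ 6176.777344.

E[X] = C(54,5)·2^(1−C(5,2)) = 1581255/256 ≈ 6176.777344.


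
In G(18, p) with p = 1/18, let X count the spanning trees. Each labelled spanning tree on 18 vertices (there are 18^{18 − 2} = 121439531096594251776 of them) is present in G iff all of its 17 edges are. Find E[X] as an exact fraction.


K_18 has 18^{18 − 2} = 121439531096594251776 labelled spanning trees.
For each such spanning tree H, let X_H = 1 if all 17 edges of H are present in G. Then P[X_H = 1] = p^{17} = (1/18)^{17} = 1/2185911559738696531968.
By linearity: E[X] = Σ_H E[X_H] = 121439531096594251776 · p^{17} = 121439531096594251776 · 1/2185911559738696531968 = 1/18.
Numerically: E[X] ≈ 0.0556.

E[X] = 121439531096594251776 · (1/18)^{17} = 1/18 ≈ 0.0556.


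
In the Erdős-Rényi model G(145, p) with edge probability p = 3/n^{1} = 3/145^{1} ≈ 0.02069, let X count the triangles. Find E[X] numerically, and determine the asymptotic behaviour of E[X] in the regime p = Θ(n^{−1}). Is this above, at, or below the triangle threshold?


Number of potential triangles: C(145, 3) = 497640.
Each occurs with probability p³ ≈ (0.02069)³ ≈ 8.8564517e-06.
By linearity: E[X] = C(145, 3)·p³ ≈ 497640 · 8.8564517e-06 ≈ 4.40732.
Here α = 1, so p = 3/n is exactly at the triangle threshold p ~ 1/n. Asymptotically E[X] → c³/6 = 3³/6 = 9/2 ≈ 4.50000, a bounded constant. In this regime the triangle count is asymptotically Poisson(c³/6).

E[X] ≈ 4.40732; in regime p = Θ(1/n^{1}) E[X] stays bounded (at the triangle threshold p ~ 1/n).


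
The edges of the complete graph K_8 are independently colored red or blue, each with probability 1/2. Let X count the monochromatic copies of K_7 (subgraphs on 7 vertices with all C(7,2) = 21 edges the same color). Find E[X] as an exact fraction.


Let X = Σ_S X_S over the C(8, 7) = 8 subsets S of size 7, where X_S = 1 if the K_7 on S is monochromatic.
For a fixed S, the K_7 on S has C(7, 2) = 21 edges. P[all 21 edges red] = (1/2)^21, and likewise for blue, so P[monochromatic] = 2·(1/2)^21 = 2^{1 − 21} = 1/1048576.
By linearity: E[X] = C(8, 7) · 2^{1 − 21} = 8 · 1/1048576 = 1/131072.
Numerically: E[X] ≈ 0.000.

E[X] = C(8,7)·2^(1−C(7,2)) = 1/131072 ≈ 0.000.
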